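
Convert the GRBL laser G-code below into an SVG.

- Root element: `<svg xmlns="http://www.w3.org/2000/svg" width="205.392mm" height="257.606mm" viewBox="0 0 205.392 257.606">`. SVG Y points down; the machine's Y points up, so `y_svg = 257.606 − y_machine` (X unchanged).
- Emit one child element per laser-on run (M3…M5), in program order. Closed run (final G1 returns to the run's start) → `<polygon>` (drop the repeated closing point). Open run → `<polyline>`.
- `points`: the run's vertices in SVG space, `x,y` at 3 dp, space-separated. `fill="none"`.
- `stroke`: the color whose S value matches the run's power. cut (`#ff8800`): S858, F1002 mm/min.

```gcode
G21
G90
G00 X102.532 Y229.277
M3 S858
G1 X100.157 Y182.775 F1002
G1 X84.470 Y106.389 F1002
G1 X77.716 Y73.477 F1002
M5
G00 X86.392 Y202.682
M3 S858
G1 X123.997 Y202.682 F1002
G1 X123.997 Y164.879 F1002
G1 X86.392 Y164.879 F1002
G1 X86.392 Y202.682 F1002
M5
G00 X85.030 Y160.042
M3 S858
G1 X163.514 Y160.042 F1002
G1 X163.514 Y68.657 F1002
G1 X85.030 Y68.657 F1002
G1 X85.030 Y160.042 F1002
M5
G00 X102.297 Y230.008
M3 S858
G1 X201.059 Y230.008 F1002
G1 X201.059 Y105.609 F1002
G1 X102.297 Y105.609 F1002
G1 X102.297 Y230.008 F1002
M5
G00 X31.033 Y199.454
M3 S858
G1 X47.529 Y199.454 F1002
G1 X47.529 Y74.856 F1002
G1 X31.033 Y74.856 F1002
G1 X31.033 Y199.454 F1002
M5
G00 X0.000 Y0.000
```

<svg xmlns="http://www.w3.org/2000/svg" width="205.392mm" height="257.606mm" viewBox="0 0 205.392 257.606">
  <polyline points="102.532,28.329 100.157,74.831 84.470,151.217 77.716,184.129" fill="none" stroke="#ff8800"/>
  <polygon points="86.392,54.924 123.997,54.924 123.997,92.727 86.392,92.727" fill="none" stroke="#ff8800"/>
  <polygon points="85.030,97.564 163.514,97.564 163.514,188.949 85.030,188.949" fill="none" stroke="#ff8800"/>
  <polygon points="102.297,27.598 201.059,27.598 201.059,151.997 102.297,151.997" fill="none" stroke="#ff8800"/>
  <polygon points="31.033,58.152 47.529,58.152 47.529,182.750 31.033,182.750" fill="none" stroke="#ff8800"/>
</svg>

Each laser-on run becomes one SVG element. Flip Y back into SVG space with y_svg = 257.606 − y_machine. Every run uses S858, so all elements get stroke `#ff8800` (cut).

Run 1: The run is open, so emit a `<polyline>` with points (Y-flipped): 102.532,28.329 100.157,74.831 84.470,151.217 77.716,184.129.

Run 2: The run returns to its start, so emit a `<polygon>` with points (Y-flipped): 86.392,54.924 123.997,54.924 123.997,92.727 86.392,92.727.

Run 3: The run returns to its start, so emit a `<polygon>` with points (Y-flipped): 85.030,97.564 163.514,97.564 163.514,188.949 85.030,188.949.

Run 4: The run returns to its start, so emit a `<polygon>` with points (Y-flipped): 102.297,27.598 201.059,27.598 201.059,151.997 102.297,151.997.

Run 5: The run returns to its start, so emit a `<polygon>` with points (Y-flipped): 31.033,58.152 47.529,58.152 47.529,182.750 31.033,182.750.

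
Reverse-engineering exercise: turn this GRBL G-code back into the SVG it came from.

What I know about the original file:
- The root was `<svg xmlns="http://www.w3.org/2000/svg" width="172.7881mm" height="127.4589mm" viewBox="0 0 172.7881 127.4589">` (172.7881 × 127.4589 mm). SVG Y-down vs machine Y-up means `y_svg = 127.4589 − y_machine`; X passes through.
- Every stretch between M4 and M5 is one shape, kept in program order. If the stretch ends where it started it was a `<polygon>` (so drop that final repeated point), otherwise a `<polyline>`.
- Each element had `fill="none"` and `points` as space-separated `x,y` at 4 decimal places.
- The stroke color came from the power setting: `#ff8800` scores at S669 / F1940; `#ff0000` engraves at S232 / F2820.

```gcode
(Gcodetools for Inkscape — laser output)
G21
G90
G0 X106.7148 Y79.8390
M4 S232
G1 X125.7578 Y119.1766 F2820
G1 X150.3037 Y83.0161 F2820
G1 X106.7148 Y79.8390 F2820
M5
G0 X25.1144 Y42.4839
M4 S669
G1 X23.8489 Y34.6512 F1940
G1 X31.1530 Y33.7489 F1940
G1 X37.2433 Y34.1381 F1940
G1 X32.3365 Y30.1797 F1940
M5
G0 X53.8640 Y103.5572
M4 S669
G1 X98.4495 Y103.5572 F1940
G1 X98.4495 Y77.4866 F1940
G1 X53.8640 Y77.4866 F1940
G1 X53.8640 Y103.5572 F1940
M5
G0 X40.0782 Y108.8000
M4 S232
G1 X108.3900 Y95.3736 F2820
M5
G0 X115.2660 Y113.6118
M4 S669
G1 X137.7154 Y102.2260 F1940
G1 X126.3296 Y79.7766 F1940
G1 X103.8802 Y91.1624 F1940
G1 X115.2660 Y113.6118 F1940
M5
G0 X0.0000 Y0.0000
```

Each laser-on run becomes one SVG element. Flip Y back into SVG space with y_svg = 127.4589 − y_machine.

Run 1: the run's S232 means `#ff0000` (engrave). The run returns to its start, so emit a `<polygon>` with points (Y-flipped): 106.7148,47.6199 125.7578,8.2823 150.3037,44.4428.

Run 2: S669 ⇒ score layer `#ff8800`. The run is open, so emit a `<polyline>` with points (Y-flipped): 25.1144,84.9750 23.8489,92.8077 31.1530,93.7100 37.2433,93.3208 32.3365,97.2792.

Run 3: the run's S669 means `#ff8800` (score). The run returns to its start, so emit a `<polygon>` with points (Y-flipped): 53.8640,23.9017 98.4495,23.9017 98.4495,49.9723 53.8640,49.9723.

Run 4: S232 ⇒ engrave layer `#ff0000`. The run is open, so emit a `<polyline>` with points (Y-flipped): 40.0782,18.6589 108.3900,32.0853.

Run 5: the run's S669 means `#ff8800` (score). The run returns to its start, so emit a `<polygon>` with points (Y-flipped): 115.2660,13.8471 137.7154,25.2329 126.3296,47.6823 103.8802,36.2965.

<svg xmlns="http://www.w3.org/2000/svg" width="172.7881mm" height="127.4589mm" viewBox="0 0 172.7881 127.4589">
  <polygon points="106.7148,47.6199 125.7578,8.2823 150.3037,44.4428" fill="none" stroke="#ff0000"/>
  <polyline points="25.1144,84.9750 23.8489,92.8077 31.1530,93.7100 37.2433,93.3208 32.3365,97.2792" fill="none" stroke="#ff8800"/>
  <polygon points="53.8640,23.9017 98.4495,23.9017 98.4495,49.9723 53.8640,49.9723" fill="none" stroke="#ff8800"/>
  <polyline points="40.0782,18.6589 108.3900,32.0853" fill="none" stroke="#ff0000"/>
  <polygon points="115.2660,13.8471 137.7154,25.2329 126.3296,47.6823 103.8802,36.2965" fill="none" stroke="#ff8800"/>
</svg>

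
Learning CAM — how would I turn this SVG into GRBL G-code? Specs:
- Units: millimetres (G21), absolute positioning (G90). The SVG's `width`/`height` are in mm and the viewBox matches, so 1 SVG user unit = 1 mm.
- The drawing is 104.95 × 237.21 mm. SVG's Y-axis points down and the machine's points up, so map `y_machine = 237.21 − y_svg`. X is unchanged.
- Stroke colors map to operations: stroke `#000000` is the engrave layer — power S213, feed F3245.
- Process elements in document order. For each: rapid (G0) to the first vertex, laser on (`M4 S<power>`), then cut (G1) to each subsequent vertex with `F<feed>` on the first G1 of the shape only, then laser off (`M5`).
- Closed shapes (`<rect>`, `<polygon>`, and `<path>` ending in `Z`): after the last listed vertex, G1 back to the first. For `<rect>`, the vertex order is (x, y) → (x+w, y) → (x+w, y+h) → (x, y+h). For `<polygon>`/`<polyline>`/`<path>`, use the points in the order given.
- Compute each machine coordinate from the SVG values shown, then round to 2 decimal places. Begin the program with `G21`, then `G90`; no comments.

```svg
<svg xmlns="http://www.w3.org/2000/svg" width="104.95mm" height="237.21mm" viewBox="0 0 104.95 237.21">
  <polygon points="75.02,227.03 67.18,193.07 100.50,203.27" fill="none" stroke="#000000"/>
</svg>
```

G21
G90
G0 X75.02 Y10.18
M4 S213
G1 X67.18 Y44.14 F3245
G1 X100.50 Y33.94
G1 X75.02 Y10.18
M5

Since the viewBox matches the mm dimensions, user units are millimetres directly. The only transform is the Y-flip y_m = 237.21 − y_svg.

Shape 1 is a regular polygon drawn with `<polygon>`. Its stroke #000000 means engrave at S213, F3245. After flipping Y the toolpath is (75.02,10.18) → (67.18,44.14) → (100.50,33.94) → (75.02,10.18), returning to the start.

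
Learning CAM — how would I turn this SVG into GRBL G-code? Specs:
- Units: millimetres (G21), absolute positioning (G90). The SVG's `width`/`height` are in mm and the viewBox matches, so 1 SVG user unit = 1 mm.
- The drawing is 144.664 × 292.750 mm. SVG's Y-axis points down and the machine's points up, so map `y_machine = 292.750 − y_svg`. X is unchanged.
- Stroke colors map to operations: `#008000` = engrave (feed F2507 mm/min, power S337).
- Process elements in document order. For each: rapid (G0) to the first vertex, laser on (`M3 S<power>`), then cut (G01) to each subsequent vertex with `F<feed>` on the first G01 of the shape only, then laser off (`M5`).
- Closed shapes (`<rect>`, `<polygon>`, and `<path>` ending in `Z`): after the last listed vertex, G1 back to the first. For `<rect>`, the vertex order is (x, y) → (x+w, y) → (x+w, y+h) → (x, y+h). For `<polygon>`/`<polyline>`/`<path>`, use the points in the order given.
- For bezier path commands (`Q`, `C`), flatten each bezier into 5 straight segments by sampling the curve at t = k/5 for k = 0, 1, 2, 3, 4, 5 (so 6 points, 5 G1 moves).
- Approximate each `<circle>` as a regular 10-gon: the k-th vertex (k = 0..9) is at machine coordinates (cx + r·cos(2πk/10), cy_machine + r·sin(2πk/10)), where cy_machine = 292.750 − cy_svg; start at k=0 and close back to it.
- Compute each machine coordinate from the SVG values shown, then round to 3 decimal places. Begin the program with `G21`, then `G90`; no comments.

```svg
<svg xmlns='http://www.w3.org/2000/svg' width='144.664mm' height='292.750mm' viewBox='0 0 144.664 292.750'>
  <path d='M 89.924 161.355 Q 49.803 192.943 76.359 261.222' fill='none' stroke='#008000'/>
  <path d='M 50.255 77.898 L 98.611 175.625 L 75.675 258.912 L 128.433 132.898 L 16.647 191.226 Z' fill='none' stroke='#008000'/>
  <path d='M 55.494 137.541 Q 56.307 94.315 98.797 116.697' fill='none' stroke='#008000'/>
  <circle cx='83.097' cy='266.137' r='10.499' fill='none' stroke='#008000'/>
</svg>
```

viewBox `0 0 144.664 292.750` with mm width/height → 1 unit = 1 mm. Flip: y_m = 292.750 − y_svg.

**Shape 1** — `<path>` quadratic bezier, stroke `#008000` → engrave (S337, F2507). Control points (SVG): P0=(89.924,161.355), P1=(49.803,192.943), P2=(76.359,261.222); sampled at t=k/5. Machine vertices: (89.924,131.395) → (76.543,117.292) → (68.496,100.254) → (65.783,80.281) → (68.404,57.372) → (76.359,31.528). Open path.

**Shape 2** — `<path>` closed polygon, stroke `#008000` → engrave (S337, F2507). Machine vertices: (50.255,214.852) → (98.611,117.125) → (75.675,33.838) → (128.433,159.852) → (16.647,101.524) → (50.255,214.852). Closed: final G1 returns to the first vertex.

**Shape 3** — `<path>` quadratic bezier, stroke `#008000` → engrave (S337, F2507). Control points (SVG): P0=(55.494,137.541), P1=(56.307,94.315), P2=(98.797,116.697); sampled at t=k/5. Machine vertices: (55.494,155.209) → (57.486,169.875) → (62.813,179.293) → (71.473,183.461) → (83.468,182.381) → (98.797,176.053). Open path.

**Shape 4** — `<circle>` circle, stroke `#008000` → engrave (S337, F2507). Machine vertices: (93.596,26.613) → (91.591,32.784) → (86.341,36.598) → (79.853,36.598) → (74.603,32.784) → (72.598,26.613) → (74.603,20.442) → (79.853,16.628) → (86.341,16.628) → (91.591,20.442) → (93.596,26.613). Closed: final G1 returns to the first vertex.

G21
G90
G0 X89.924 Y131.395
M3 S337
G01 X76.543 Y117.292 F2507
G01 X68.496 Y100.254
G01 X65.783 Y80.281
G01 X68.404 Y57.372
G01 X76.359 Y31.528
M5
G0 X50.255 Y214.852
M3 S337
G01 X98.611 Y117.125 F2507
G01 X75.675 Y33.838
G01 X128.433 Y159.852
G01 X16.647 Y101.524
G01 X50.255 Y214.852
M5
G0 X55.494 Y155.209
M3 S337
G01 X57.486 Y169.875 F2507
G01 X62.813 Y179.293
G01 X71.473 Y183.461
G01 X83.468 Y182.381
G01 X98.797 Y176.053
M5
G0 X93.596 Y26.613
M3 S337
G01 X91.591 Y32.784 F2507
G01 X86.341 Y36.598
G01 X79.853 Y36.598
G01 X74.603 Y32.784
G01 X72.598 Y26.613
G01 X74.603 Y20.442
G01 X79.853 Y16.628
G01 X86.341 Y16.628
G01 X91.591 Y20.442
G01 X93.596 Y26.613
M5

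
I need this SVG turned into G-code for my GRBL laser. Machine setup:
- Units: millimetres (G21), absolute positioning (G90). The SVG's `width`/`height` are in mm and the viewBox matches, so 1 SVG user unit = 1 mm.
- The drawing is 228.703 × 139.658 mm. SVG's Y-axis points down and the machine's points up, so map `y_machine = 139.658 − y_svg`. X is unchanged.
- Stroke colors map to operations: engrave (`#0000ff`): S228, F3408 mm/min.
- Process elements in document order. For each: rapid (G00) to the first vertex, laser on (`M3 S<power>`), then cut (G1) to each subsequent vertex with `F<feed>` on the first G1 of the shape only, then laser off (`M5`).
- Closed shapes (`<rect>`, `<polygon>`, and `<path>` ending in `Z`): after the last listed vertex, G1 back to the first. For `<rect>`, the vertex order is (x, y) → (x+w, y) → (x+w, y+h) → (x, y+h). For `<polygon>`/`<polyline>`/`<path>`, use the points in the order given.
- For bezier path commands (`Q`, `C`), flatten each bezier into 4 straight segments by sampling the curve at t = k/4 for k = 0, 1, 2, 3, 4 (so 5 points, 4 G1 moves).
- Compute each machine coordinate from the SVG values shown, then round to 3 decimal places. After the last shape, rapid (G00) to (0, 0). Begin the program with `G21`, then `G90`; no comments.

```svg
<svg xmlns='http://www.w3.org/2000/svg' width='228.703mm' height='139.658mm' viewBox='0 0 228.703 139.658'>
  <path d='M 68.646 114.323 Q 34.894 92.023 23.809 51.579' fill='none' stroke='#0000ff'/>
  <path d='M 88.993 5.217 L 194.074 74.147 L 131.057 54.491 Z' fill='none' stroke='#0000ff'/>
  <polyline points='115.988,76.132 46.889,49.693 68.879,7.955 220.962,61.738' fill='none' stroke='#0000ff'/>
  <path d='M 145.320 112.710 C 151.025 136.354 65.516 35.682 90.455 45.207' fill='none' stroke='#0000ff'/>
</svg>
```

G21
G90
G00 X68.646 Y25.335
M3 S228
G1 X53.187 Y37.619 F3408
G1 X40.561 Y52.171
G1 X30.768 Y68.991
G1 X23.809 Y88.079
M5
G00 X88.993 Y134.441
M3 S228
G1 X194.074 Y65.511 F3408
G1 X131.057 Y85.167
G1 X88.993 Y134.441
M5
G00 X115.988 Y63.526
M3 S228
G1 X46.889 Y89.965 F3408
G1 X68.879 Y131.703
G1 X220.962 Y77.920
M5
G00 X145.320 Y26.948
M3 S228
G1 X135.647 Y28.860 F3408
G1 X110.675 Y55.405
G1 X89.309 Y84.597
G1 X90.455 Y94.451
M5
G00 X0.000 Y0.000

Since the viewBox matches the mm dimensions, user units are millimetres directly. The only transform is the Y-flip y_m = 139.658 − y_svg.

Shape 1 is a quadratic bezier drawn with `<path>`. Its stroke #0000ff means engrave at S228, F3408. After flipping Y the toolpath is (68.646,25.335) → (53.187,37.619) → (40.561,52.171) → (30.768,68.991) → (23.809,88.079).

Shape 2 is a closed polygon drawn with `<path>`. Its stroke #0000ff means engrave at S228, F3408. After flipping Y the toolpath is (88.993,134.441) → (194.074,65.511) → (131.057,85.167) → (88.993,134.441), returning to the start.

Shape 3 is a open polyline drawn with `<polyline>`. Its stroke #0000ff means engrave at S228, F3408. After flipping Y the toolpath is (115.988,63.526) → (46.889,89.965) → (68.879,131.703) → (220.962,77.920).

Shape 4 is a cubic bezier drawn with `<path>`. Its stroke #0000ff means engrave at S228, F3408. After flipping Y the toolpath is (145.320,26.948) → (135.647,28.860) → (110.675,55.405) → (89.309,84.597) → (90.455,94.451).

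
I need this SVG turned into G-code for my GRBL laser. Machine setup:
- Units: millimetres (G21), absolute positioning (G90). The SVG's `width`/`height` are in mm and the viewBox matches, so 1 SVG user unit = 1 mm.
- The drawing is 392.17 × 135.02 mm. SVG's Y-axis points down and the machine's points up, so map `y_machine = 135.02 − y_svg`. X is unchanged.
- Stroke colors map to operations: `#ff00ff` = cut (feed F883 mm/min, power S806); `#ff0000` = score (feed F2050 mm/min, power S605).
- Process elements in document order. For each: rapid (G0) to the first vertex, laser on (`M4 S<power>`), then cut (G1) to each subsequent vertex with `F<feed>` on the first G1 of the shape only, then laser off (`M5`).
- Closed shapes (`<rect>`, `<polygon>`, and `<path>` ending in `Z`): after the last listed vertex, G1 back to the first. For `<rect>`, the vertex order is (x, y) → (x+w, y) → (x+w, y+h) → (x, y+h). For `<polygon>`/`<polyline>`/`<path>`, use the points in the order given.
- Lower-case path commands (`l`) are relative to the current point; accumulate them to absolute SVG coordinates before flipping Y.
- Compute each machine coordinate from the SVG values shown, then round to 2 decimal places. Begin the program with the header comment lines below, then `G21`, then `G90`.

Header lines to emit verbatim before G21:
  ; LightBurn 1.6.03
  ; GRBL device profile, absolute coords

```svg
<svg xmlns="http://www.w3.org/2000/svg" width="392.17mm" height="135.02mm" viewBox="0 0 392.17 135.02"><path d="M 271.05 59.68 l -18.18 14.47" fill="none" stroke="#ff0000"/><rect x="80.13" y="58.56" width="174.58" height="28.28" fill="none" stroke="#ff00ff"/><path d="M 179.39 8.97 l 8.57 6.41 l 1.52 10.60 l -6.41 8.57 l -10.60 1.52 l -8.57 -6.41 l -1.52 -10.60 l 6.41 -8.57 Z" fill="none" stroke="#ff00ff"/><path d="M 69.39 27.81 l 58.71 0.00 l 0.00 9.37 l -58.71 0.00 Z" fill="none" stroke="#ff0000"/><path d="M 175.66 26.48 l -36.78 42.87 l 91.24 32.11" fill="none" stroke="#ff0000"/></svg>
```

; LightBurn 1.6.03
; GRBL device profile, absolute coords
G21
G90
G0 X271.05 Y75.34
M4 S605
G1 X252.87 Y60.87 F2050
M5
G0 X80.13 Y76.46
M4 S806
G1 X254.71 Y76.46 F883
G1 X254.71 Y48.18
G1 X80.13 Y48.18
G1 X80.13 Y76.46
M5
G0 X179.39 Y126.05
M4 S806
G1 X187.96 Y119.64 F883
G1 X189.48 Y109.04
G1 X183.07 Y100.47
G1 X172.47 Y98.95
G1 X163.90 Y105.36
G1 X162.38 Y115.96
G1 X168.79 Y124.53
G1 X179.39 Y126.05
M5
G0 X69.39 Y107.21
M4 S605
G1 X128.10 Y107.21 F2050
G1 X128.10 Y97.84
G1 X69.39 Y97.84
G1 X69.39 Y107.21
M5
G0 X175.66 Y108.54
M4 S605
G1 X138.88 Y65.67 F2050
G1 X230.12 Y33.56
M5

Since the viewBox matches the mm dimensions, user units are millimetres directly. The only transform is the Y-flip y_m = 135.02 − y_svg.

Shape 1 is a line segment drawn with `<path>`. Its stroke #ff0000 means score at S605, F2050. After flipping Y the toolpath is (271.05,75.34) → (252.87,60.87).

Shape 2 is a rectangle drawn with `<rect>`. Its stroke #ff00ff means cut at S806, F883. After flipping Y the toolpath is (80.13,76.46) → (254.71,76.46) → (254.71,48.18) → (80.13,48.18) → (80.13,76.46), returning to the start.

Shape 3 is a regular polygon drawn with `<path>`. Its stroke #ff00ff means cut at S806, F883. After flipping Y the toolpath is (179.39,126.05) → (187.96,119.64) → (189.48,109.04) → (183.07,100.47) → (172.47,98.95) → (163.90,105.36) → (162.38,115.96) → (168.79,124.53) → (179.39,126.05), returning to the start.

Shape 4 is a rectangle drawn with `<path>`. Its stroke #ff0000 means score at S605, F2050. After flipping Y the toolpath is (69.39,107.21) → (128.10,107.21) → (128.10,97.84) → (69.39,97.84) → (69.39,107.21), returning to the start.

Shape 5 is a open polyline drawn with `<path>`. Its stroke #ff0000 means score at S605, F2050. After flipping Y the toolpath is (175.66,108.54) → (138.88,65.67) → (230.12,33.56).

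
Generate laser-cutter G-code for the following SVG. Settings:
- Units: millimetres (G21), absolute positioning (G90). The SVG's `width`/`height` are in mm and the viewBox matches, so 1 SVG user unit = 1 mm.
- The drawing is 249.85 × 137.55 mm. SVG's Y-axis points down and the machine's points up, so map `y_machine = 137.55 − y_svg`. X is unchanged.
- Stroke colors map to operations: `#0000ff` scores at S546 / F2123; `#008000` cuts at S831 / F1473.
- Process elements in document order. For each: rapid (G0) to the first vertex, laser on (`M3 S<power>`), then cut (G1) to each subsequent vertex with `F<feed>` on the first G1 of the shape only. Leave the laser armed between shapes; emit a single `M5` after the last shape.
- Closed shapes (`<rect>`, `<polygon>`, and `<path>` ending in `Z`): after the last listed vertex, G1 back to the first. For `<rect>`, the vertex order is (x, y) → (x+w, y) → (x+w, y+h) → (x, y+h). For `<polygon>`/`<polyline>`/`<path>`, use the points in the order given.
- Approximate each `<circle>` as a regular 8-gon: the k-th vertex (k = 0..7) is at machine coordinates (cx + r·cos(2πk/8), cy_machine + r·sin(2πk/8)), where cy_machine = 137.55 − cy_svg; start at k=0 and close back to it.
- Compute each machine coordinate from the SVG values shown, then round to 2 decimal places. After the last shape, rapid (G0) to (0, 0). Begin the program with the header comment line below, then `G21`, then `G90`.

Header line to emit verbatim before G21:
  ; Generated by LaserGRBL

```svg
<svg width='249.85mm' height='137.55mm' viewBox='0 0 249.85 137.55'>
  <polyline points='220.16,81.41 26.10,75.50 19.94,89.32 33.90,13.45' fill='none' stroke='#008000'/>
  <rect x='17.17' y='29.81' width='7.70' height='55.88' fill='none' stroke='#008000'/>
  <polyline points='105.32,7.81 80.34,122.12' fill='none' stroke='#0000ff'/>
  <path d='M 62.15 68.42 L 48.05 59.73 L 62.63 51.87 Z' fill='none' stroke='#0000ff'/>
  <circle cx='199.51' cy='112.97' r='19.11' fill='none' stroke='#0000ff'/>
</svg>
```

Since the viewBox matches the mm dimensions, user units are millimetres directly. The only transform is the Y-flip y_m = 137.55 − y_svg.

Shape 1 is a open polyline drawn with `<polyline>`. Its stroke #008000 means cut at S831, F1473. After flipping Y the toolpath is (220.16,56.14) → (26.10,62.05) → (19.94,48.23) → (33.90,124.10).

Shape 2 is a rectangle drawn with `<rect>`. Its stroke #008000 means cut at S831, F1473. After flipping Y the toolpath is (17.17,107.74) → (24.87,107.74) → (24.87,51.86) → (17.17,51.86) → (17.17,107.74), returning to the start.

Shape 3 is a line segment drawn with `<polyline>`. Its stroke #0000ff means score at S546, F2123. After flipping Y the toolpath is (105.32,129.74) → (80.34,15.43).

Shape 4 is a regular polygon drawn with `<path>`. Its stroke #0000ff means score at S546, F2123. After flipping Y the toolpath is (62.15,69.13) → (48.05,77.82) → (62.63,85.68) → (62.15,69.13), returning to the start.

Shape 5 is a circle drawn with `<circle>`. Its stroke #0000ff means score at S546, F2123. After flipping Y the toolpath is (218.62,24.58) → (213.02,38.09) → (199.51,43.69) → (186.00,38.09) → (180.40,24.58) → (186.00,11.07) → (199.51,5.47) → (213.02,11.07) → (218.62,24.58), returning to the start.

; Generated by LaserGRBL
G21
G90
G0 X220.16 Y56.14
M3 S831
G1 X26.10 Y62.05 F1473
G1 X19.94 Y48.23
G1 X33.90 Y124.10
G0 X17.17 Y107.74
M3 S831
G1 X24.87 Y107.74 F1473
G1 X24.87 Y51.86
G1 X17.17 Y51.86
G1 X17.17 Y107.74
G0 X105.32 Y129.74
M3 S546
G1 X80.34 Y15.43 F2123
G0 X62.15 Y69.13
M3 S546
G1 X48.05 Y77.82 F2123
G1 X62.63 Y85.68
G1 X62.15 Y69.13
G0 X218.62 Y24.58
M3 S546
G1 X213.02 Y38.09 F2123
G1 X199.51 Y43.69
G1 X186.00 Y38.09
G1 X180.40 Y24.58
G1 X186.00 Y11.07
G1 X199.51 Y5.47
G1 X213.02 Y11.07
G1 X218.62 Y24.58
M5
G0 X0.00 Y0.00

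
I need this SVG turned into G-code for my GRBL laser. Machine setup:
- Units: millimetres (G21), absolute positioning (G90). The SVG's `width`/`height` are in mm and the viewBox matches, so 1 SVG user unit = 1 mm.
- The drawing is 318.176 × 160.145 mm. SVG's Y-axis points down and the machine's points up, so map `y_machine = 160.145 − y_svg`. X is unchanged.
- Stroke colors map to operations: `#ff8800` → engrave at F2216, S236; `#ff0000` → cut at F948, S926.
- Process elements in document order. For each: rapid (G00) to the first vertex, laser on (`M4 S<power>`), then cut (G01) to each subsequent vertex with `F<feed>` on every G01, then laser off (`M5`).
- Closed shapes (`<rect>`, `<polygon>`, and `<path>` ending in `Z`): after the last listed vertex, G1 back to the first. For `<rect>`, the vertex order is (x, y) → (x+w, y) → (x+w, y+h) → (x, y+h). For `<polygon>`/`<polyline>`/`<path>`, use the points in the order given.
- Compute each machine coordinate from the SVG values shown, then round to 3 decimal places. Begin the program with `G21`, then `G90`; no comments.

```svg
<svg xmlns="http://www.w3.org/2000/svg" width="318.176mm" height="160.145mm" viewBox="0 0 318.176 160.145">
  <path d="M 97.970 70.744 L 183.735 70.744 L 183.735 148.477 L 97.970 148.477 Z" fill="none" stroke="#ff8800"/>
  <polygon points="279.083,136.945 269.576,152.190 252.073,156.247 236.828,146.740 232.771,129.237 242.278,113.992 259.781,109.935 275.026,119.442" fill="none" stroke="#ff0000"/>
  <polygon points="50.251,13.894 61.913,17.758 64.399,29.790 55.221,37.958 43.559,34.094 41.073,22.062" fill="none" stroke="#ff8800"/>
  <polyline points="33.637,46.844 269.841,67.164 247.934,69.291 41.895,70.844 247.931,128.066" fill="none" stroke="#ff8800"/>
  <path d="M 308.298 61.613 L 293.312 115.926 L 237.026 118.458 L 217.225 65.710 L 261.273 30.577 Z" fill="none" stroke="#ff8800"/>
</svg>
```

1 u = 1 mm; y_m = 160.145 − y.

[1] `<path>` rectangle, #ff8800→engrave S236 F2216: (97.970,89.401) → (183.735,89.401) → (183.735,11.668) → (97.970,11.668) → (97.970,89.401) (closed)

[2] `<polygon>` regular polygon, #ff0000→cut S926 F948: (279.083,23.200) → (269.576,7.955) → (252.073,3.898) → (236.828,13.405) → (232.771,30.908) → (242.278,46.153) → (259.781,50.210) → (275.026,40.703) → (279.083,23.200) (closed)

[3] `<polygon>` regular polygon, #ff8800→engrave S236 F2216: (50.251,146.251) → (61.913,142.387) → (64.399,130.355) → (55.221,122.187) → (43.559,126.051) → (41.073,138.083) → (50.251,146.251) (closed)

[4] `<polyline>` open polyline, #ff8800→engrave S236 F2216: (33.637,113.301) → (269.841,92.981) → (247.934,90.854) → (41.895,89.301) → (247.931,32.079)

[5] `<path>` regular polygon, #ff8800→engrave S236 F2216: (308.298,98.532) → (293.312,44.219) → (237.026,41.687) → (217.225,94.435) → (261.273,129.568) → (308.298,98.532) (closed)

G21
G90
G00 X97.970 Y89.401
M4 S236
G01 X183.735 Y89.401 F2216
G01 X183.735 Y11.668 F2216
G01 X97.970 Y11.668 F2216
G01 X97.970 Y89.401 F2216
M5
G00 X279.083 Y23.200
M4 S926
G01 X269.576 Y7.955 F948
G01 X252.073 Y3.898 F948
G01 X236.828 Y13.405 F948
G01 X232.771 Y30.908 F948
G01 X242.278 Y46.153 F948
G01 X259.781 Y50.210 F948
G01 X275.026 Y40.703 F948
G01 X279.083 Y23.200 F948
M5
G00 X50.251 Y146.251
M4 S236
G01 X61.913 Y142.387 F2216
G01 X64.399 Y130.355 F2216
G01 X55.221 Y122.187 F2216
G01 X43.559 Y126.051 F2216
G01 X41.073 Y138.083 F2216
G01 X50.251 Y146.251 F2216
M5
G00 X33.637 Y113.301
M4 S236
G01 X269.841 Y92.981 F2216
G01 X247.934 Y90.854 F2216
G01 X41.895 Y89.301 F2216
G01 X247.931 Y32.079 F2216
M5
G00 X308.298 Y98.532
M4 S236
G01 X293.312 Y44.219 F2216
G01 X237.026 Y41.687 F2216
G01 X217.225 Y94.435 F2216
G01 X261.273 Y129.568 F2216
G01 X308.298 Y98.532 F2216
M5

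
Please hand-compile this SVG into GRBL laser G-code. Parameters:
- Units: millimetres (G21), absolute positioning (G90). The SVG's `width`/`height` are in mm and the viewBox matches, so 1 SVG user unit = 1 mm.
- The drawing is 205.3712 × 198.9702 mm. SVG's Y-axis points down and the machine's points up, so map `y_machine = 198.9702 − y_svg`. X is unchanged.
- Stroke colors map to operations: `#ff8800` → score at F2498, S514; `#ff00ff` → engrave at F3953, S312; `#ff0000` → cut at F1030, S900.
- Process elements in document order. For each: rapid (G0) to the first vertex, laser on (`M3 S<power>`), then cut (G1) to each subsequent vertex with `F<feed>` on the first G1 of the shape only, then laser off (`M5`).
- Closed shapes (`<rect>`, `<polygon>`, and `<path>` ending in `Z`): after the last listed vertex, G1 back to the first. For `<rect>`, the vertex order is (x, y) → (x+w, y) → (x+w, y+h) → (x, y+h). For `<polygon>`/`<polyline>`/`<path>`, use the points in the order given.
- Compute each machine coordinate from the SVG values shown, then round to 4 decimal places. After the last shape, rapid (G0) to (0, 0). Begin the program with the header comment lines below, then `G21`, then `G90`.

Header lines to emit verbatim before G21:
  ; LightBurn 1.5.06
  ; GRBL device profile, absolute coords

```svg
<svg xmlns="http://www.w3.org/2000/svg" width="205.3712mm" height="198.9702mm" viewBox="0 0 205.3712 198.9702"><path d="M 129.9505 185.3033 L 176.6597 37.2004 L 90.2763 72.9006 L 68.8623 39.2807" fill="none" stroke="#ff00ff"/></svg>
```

1 u = 1 mm; y_m = 198.9702 − y.

[1] `<path>` open polyline, #ff00ff→engrave S312 F3953: (129.9505,13.6669) → (176.6597,161.7698) → (90.2763,126.0696) → (68.8623,159.6895)

; LightBurn 1.5.06
; GRBL device profile, absolute coords
G21
G90
G0 X129.9505 Y13.6669
M3 S312
G1 X176.6597 Y161.7698 F3953
G1 X90.2763 Y126.0696
G1 X68.8623 Y159.6895
M5
G0 X0.0000 Y0.0000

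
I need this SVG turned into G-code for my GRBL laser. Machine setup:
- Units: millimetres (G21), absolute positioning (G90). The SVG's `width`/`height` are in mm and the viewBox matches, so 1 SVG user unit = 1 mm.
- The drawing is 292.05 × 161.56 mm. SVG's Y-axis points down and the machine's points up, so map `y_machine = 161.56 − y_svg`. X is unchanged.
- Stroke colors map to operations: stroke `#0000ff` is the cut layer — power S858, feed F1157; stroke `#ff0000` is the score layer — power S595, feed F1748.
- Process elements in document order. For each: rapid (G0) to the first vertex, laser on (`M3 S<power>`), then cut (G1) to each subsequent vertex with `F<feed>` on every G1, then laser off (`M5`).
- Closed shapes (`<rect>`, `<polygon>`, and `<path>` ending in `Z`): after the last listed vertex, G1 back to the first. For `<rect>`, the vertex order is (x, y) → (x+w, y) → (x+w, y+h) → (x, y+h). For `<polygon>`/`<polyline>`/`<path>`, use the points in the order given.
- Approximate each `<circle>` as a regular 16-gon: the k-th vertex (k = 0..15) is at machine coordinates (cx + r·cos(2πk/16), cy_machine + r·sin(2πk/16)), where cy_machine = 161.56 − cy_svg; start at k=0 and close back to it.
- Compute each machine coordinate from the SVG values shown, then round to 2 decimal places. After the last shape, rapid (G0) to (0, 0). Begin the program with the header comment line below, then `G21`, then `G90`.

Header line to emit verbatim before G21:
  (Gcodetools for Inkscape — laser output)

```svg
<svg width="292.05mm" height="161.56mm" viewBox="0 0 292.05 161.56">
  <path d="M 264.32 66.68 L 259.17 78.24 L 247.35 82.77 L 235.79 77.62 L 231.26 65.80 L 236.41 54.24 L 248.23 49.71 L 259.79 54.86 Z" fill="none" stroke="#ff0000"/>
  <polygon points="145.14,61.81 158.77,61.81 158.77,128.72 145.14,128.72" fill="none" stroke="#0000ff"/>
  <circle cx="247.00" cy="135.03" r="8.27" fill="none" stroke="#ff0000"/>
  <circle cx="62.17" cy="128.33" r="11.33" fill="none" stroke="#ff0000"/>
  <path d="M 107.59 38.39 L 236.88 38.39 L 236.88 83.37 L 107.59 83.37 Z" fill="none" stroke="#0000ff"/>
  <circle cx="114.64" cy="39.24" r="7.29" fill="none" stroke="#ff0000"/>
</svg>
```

1 u = 1 mm; y_m = 161.56 − y.

[1] `<path>` regular polygon, #ff0000→score S595 F1748: (264.32,94.88) → (259.17,83.32) → (247.35,78.79) → (235.79,83.94) → (231.26,95.76) → (236.41,107.32) → (248.23,111.85) → (259.79,106.70) → (264.32,94.88) (closed)

[2] `<polygon>` rectangle, #0000ff→cut S858 F1157: (145.14,99.75) → (158.77,99.75) → (158.77,32.84) → (145.14,32.84) → (145.14,99.75) (closed)

[3] `<circle>` circle, #ff0000→score S595 F1748: (255.27,26.53) → (254.64,29.69) → (252.85,32.38) → (250.16,34.17) → (247.00,34.80) → (243.84,34.17) → (241.15,32.38) → (239.36,29.69) → (238.73,26.53) → (239.36,23.37) → (241.15,20.68) → (243.84,18.89) → (247.00,18.26) → (250.16,18.89) → (252.85,20.68) → (254.64,23.37) → (255.27,26.53) (closed)

[4] `<circle>` circle, #ff0000→score S595 F1748: (73.50,33.23) → (72.64,37.57) → (70.18,41.24) → (66.51,43.70) → (62.17,44.56) → (57.83,43.70) → (54.16,41.24) → (51.70,37.57) → (50.84,33.23) → (51.70,28.89) → (54.16,25.22) → (57.83,22.76) → (62.17,21.90) → (66.51,22.76) → (70.18,25.22) → (72.64,28.89) → (73.50,33.23) (closed)

[5] `<path>` rectangle, #0000ff→cut S858 F1157: (107.59,123.17) → (236.88,123.17) → (236.88,78.19) → (107.59,78.19) → (107.59,123.17) (closed)

[6] `<circle>` circle, #ff0000→score S595 F1748: (121.93,122.32) → (121.38,125.11) → (119.79,127.47) → (117.43,129.06) → (114.64,129.61) → (111.85,129.06) → (109.49,127.47) → (107.90,125.11) → (107.35,122.32) → (107.90,119.53) → (109.49,117.17) → (111.85,115.58) → (114.64,115.03) → (117.43,115.58) → (119.79,117.17) → (121.38,119.53) → (121.93,122.32) (closed)

(Gcodetools for Inkscape — laser output)
G21
G90
G0 X264.32 Y94.88
M3 S595
G1 X259.17 Y83.32 F1748
G1 X247.35 Y78.79 F1748
G1 X235.79 Y83.94 F1748
G1 X231.26 Y95.76 F1748
G1 X236.41 Y107.32 F1748
G1 X248.23 Y111.85 F1748
G1 X259.79 Y106.70 F1748
G1 X264.32 Y94.88 F1748
M5
G0 X145.14 Y99.75
M3 S858
G1 X158.77 Y99.75 F1157
G1 X158.77 Y32.84 F1157
G1 X145.14 Y32.84 F1157
G1 X145.14 Y99.75 F1157
M5
G0 X255.27 Y26.53
M3 S595
G1 X254.64 Y29.69 F1748
G1 X252.85 Y32.38 F1748
G1 X250.16 Y34.17 F1748
G1 X247.00 Y34.80 F1748
G1 X243.84 Y34.17 F1748
G1 X241.15 Y32.38 F1748
G1 X239.36 Y29.69 F1748
G1 X238.73 Y26.53 F1748
G1 X239.36 Y23.37 F1748
G1 X241.15 Y20.68 F1748
G1 X243.84 Y18.89 F1748
G1 X247.00 Y18.26 F1748
G1 X250.16 Y18.89 F1748
G1 X252.85 Y20.68 F1748
G1 X254.64 Y23.37 F1748
G1 X255.27 Y26.53 F1748
M5
G0 X73.50 Y33.23
M3 S595
G1 X72.64 Y37.57 F1748
G1 X70.18 Y41.24 F1748
G1 X66.51 Y43.70 F1748
G1 X62.17 Y44.56 F1748
G1 X57.83 Y43.70 F1748
G1 X54.16 Y41.24 F1748
G1 X51.70 Y37.57 F1748
G1 X50.84 Y33.23 F1748
G1 X51.70 Y28.89 F1748
G1 X54.16 Y25.22 F1748
G1 X57.83 Y22.76 F1748
G1 X62.17 Y21.90 F1748
G1 X66.51 Y22.76 F1748
G1 X70.18 Y25.22 F1748
G1 X72.64 Y28.89 F1748
G1 X73.50 Y33.23 F1748
M5
G0 X107.59 Y123.17
M3 S858
G1 X236.88 Y123.17 F1157
G1 X236.88 Y78.19 F1157
G1 X107.59 Y78.19 F1157
G1 X107.59 Y123.17 F1157
M5
G0 X121.93 Y122.32
M3 S595
G1 X121.38 Y125.11 F1748
G1 X119.79 Y127.47 F1748
G1 X117.43 Y129.06 F1748
G1 X114.64 Y129.61 F1748
G1 X111.85 Y129.06 F1748
G1 X109.49 Y127.47 F1748
G1 X107.90 Y125.11 F1748
G1 X107.35 Y122.32 F1748
G1 X107.90 Y119.53 F1748
G1 X109.49 Y117.17 F1748
G1 X111.85 Y115.58 F1748
G1 X114.64 Y115.03 F1748
G1 X117.43 Y115.58 F1748
G1 X119.79 Y117.17 F1748
G1 X121.38 Y119.53 F1748
G1 X121.93 Y122.32 F1748
M5
G0 X0.00 Y0.00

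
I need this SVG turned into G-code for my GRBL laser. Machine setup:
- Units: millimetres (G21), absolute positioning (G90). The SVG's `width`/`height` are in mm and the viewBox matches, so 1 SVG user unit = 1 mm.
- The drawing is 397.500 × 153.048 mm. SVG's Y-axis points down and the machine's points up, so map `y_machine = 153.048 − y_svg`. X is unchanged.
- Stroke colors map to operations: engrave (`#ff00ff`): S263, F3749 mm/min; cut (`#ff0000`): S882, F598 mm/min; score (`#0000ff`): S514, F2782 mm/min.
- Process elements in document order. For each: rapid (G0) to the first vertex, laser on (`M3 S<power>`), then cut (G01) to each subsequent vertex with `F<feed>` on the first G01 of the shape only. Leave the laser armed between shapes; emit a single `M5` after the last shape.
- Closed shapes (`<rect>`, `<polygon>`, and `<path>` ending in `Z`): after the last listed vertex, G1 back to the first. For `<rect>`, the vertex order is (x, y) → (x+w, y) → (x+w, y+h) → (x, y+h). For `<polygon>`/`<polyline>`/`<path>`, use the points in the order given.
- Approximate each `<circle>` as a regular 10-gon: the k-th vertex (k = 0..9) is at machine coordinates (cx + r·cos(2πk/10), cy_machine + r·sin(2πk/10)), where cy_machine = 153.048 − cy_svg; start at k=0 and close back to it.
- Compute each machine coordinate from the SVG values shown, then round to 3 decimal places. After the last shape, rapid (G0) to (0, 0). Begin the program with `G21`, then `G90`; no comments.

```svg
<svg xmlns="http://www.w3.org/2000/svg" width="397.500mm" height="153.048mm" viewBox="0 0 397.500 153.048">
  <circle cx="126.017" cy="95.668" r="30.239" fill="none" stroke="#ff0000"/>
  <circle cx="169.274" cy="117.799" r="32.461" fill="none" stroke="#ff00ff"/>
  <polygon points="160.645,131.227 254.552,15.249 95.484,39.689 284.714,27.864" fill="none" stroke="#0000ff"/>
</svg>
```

G21
G90
G0 X156.256 Y57.380
M3 S882
G01 X150.481 Y75.154 F598
G01 X135.361 Y86.139
G01 X116.673 Y86.139
G01 X101.553 Y75.154
G01 X95.778 Y57.380
G01 X101.553 Y39.606
G01 X116.673 Y28.621
G01 X135.361 Y28.621
G01 X150.481 Y39.606
G01 X156.256 Y57.380
G0 X201.735 Y35.249
M3 S263
G01 X195.536 Y54.329 F3749
G01 X179.305 Y66.121
G01 X159.243 Y66.121
G01 X143.012 Y54.329
G01 X136.813 Y35.249
G01 X143.012 Y16.169
G01 X159.243 Y4.377
G01 X179.305 Y4.377
G01 X195.536 Y16.169
G01 X201.735 Y35.249
G0 X160.645 Y21.821
M3 S514
G01 X254.552 Y137.799 F2782
G01 X95.484 Y113.359
G01 X284.714 Y125.184
G01 X160.645 Y21.821
M5
G0 X0.000 Y0.000

viewBox `0 0 397.500 153.048` with mm width/height → 1 unit = 1 mm. Flip: y_m = 153.048 − y_svg.

**Shape 1** — `<circle>` circle, stroke `#ff0000` → cut (S882, F598). Machine vertices: (156.256,57.380) → (150.481,75.154) → (135.361,86.139) → (116.673,86.139) → (101.553,75.154) → (95.778,57.380) → (101.553,39.606) → (116.673,28.621) → (135.361,28.621) → (150.481,39.606) → (156.256,57.380). Closed: final G1 returns to the first vertex.

**Shape 2** — `<circle>` circle, stroke `#ff00ff` → engrave (S263, F3749). Machine vertices: (201.735,35.249) → (195.536,54.329) → (179.305,66.121) → (159.243,66.121) → (143.012,54.329) → (136.813,35.249) → (143.012,16.169) → (159.243,4.377) → (179.305,4.377) → (195.536,16.169) → (201.735,35.249). Closed: final G1 returns to the first vertex.

**Shape 3** — `<polygon>` closed polygon, stroke `#0000ff` → score (S514, F2782). Machine vertices: (160.645,21.821) → (254.552,137.799) → (95.484,113.359) → (284.714,125.184) → (160.645,21.821). Closed: final G1 returns to the first vertex.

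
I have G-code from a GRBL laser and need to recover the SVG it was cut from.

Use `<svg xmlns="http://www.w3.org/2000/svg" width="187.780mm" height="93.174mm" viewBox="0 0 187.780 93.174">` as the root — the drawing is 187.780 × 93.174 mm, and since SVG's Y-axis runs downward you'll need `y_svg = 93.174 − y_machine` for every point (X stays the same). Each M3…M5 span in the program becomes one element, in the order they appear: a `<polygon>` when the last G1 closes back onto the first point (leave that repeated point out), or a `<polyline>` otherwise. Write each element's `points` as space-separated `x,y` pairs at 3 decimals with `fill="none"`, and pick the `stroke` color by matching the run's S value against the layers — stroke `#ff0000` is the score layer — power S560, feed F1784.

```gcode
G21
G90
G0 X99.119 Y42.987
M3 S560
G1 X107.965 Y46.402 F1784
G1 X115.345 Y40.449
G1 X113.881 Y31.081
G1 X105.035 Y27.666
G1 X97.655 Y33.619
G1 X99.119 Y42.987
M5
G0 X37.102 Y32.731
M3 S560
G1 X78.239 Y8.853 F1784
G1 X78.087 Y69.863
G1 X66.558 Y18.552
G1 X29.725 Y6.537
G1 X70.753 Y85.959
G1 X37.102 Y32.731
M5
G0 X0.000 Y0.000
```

<svg xmlns="http://www.w3.org/2000/svg" width="187.780mm" height="93.174mm" viewBox="0 0 187.780 93.174">
  <polygon points="99.119,50.187 107.965,46.772 115.345,52.725 113.881,62.093 105.035,65.508 97.655,59.555" fill="none" stroke="#ff0000"/>
  <polygon points="37.102,60.443 78.239,84.321 78.087,23.311 66.558,74.622 29.725,86.637 70.753,7.215" fill="none" stroke="#ff0000"/>
</svg>

Machine Y-up, SVG Y-down with viewBox height 93.174, so y_svg = 93.174 − y_machine; X carries over. Every run uses S560, so all elements get stroke `#ff0000` (score).

Run 1: The run returns to its start, so emit a `<polygon>` with points (Y-flipped): 99.119,50.187 107.965,46.772 115.345,52.725 113.881,62.093 105.035,65.508 97.655,59.555.

Run 2: The run returns to its start, so emit a `<polygon>` with points (Y-flipped): 37.102,60.443 78.239,84.321 78.087,23.311 66.558,74.622 29.725,86.637 70.753,7.215.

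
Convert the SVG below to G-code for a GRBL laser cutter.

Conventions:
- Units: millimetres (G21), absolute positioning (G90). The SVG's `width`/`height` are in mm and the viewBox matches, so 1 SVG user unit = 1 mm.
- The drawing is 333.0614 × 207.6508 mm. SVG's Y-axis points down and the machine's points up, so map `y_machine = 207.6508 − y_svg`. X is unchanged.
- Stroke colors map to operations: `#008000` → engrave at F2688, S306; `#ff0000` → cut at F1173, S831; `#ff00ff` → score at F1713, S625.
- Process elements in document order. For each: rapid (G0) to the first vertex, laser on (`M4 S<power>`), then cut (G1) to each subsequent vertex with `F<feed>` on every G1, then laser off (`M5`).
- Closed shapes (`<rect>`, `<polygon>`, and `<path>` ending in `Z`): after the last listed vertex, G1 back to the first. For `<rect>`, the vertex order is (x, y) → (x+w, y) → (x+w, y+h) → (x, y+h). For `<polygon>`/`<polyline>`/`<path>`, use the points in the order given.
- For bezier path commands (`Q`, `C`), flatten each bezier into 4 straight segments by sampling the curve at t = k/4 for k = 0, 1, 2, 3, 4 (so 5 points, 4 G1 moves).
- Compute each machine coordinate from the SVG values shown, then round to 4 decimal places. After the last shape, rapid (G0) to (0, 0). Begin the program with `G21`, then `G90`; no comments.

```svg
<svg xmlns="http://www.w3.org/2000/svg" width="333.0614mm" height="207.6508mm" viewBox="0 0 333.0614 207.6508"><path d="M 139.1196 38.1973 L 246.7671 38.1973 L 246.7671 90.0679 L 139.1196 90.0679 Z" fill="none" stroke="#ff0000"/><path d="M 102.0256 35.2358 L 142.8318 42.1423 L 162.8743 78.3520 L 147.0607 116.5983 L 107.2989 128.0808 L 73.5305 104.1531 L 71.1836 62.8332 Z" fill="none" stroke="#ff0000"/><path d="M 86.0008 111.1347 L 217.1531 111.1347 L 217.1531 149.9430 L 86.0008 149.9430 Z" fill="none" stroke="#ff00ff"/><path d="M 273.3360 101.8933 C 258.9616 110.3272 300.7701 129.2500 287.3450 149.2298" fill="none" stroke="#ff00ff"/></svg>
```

G21
G90
G0 X139.1196 Y169.4535
M4 S831
G1 X246.7671 Y169.4535 F1173
G1 X246.7671 Y117.5829 F1173
G1 X139.1196 Y117.5829 F1173
G1 X139.1196 Y169.4535 F1173
M5
G0 X102.0256 Y172.4150
M4 S831
G1 X142.8318 Y165.5085 F1173
G1 X162.8743 Y129.2988 F1173
G1 X147.0607 Y91.0525 F1173
G1 X107.2989 Y79.5700 F1173
G1 X73.5305 Y103.4977 F1173
G1 X71.1836 Y144.8176 F1173
G1 X102.0256 Y172.4150 F1173
M5
G0 X86.0008 Y96.5161
M4 S625
G1 X217.1531 Y96.5161 F1713
G1 X217.1531 Y57.7078 F1713
G1 X86.0008 Y57.7078 F1713
G1 X86.0008 Y96.5161 F1713
M5
G0 X273.3360 Y105.7575
M4 S625
G1 X271.3486 Y97.6128 F1713
G1 X279.9845 Y86.4190 F1713
G1 X288.7984 Y73.0603 F1713
G1 X287.3450 Y58.4210 F1713
M5
G0 X0.0000 Y0.0000

1 u = 1 mm; y_m = 207.6508 − y.

[1] `<path>` rectangle, #ff0000→cut S831 F1173: (139.1196,169.4535) → (246.7671,169.4535) → (246.7671,117.5829) → (139.1196,117.5829) → (139.1196,169.4535) (closed)

[2] `<path>` regular polygon, #ff0000→cut S831 F1173: (102.0256,172.4150) → (142.8318,165.5085) → (162.8743,129.2988) → (147.0607,91.0525) → (107.2989,79.5700) → (73.5305,103.4977) → (71.1836,144.8176) → (102.0256,172.4150) (closed)

[3] `<path>` rectangle, #ff00ff→score S625 F1713: (86.0008,96.5161) → (217.1531,96.5161) → (217.1531,57.7078) → (86.0008,57.7078) → (86.0008,96.5161) (closed)

[4] `<path>` cubic bezier, #ff00ff→score S625 F1713: (273.3360,105.7575) → (271.3486,97.6128) → (279.9845,86.4190) → (288.7984,73.0603) → (287.3450,58.4210)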